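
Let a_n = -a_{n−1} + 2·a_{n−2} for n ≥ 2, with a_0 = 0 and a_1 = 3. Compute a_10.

With companion matrix C = [[-1, 2], [1, 0]], [a_n, a_{n−1}]ᵀ = C·[a_{n−1}, a_{n−2}]ᵀ, so [a_10, a_9]ᵀ = C⁹·[a_1, a_0]ᵀ.
C⁹ = [[-341, 342], [171, -170]], giving [a_10, a_9]ᵀ = [[-1023], [513]].

-1023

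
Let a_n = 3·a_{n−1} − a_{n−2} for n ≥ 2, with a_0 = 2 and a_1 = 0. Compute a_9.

With companion matrix T = [[3, −1], [1, 0]], [a_n, a_{n−1}]ᵀ = T·[a_{n−1}, a_{n−2}]ᵀ, so [a_9, a_8]ᵀ = T⁸·[a_1, a_0]ᵀ.
T⁸ = [[2584, −987], [987, −377]], giving [a_9, a_8]ᵀ = [[−1974], [−754]].

−1974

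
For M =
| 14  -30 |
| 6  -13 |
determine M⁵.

[[164, -330], [66, -133]]

tr M = 1 and det M = -2, so the characteristic polynomial is λ² − (1)λ + (-2) with roots -1 and 2.
Eigenvectors give P = [[-2, -5], [-1, -2]] with P⁻¹ = [[2, -5], [-1, 2]], and M = P·diag(-1, 2)·P⁻¹.
Then M⁵ = P·diag(-1, 32)·P⁻¹ = [[2, -160], [1, -64]] · [[2, -5], [-1, 2]] = [[164, -330], [66, -133]].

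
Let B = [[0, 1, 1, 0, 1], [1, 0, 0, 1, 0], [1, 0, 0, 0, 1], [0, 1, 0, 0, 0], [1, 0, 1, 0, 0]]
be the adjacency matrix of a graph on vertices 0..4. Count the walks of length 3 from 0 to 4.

The number of length-3 walks from vertex 0 to vertex 4 is entry (0,4) of B³, where B is the adjacency matrix.
B² = [[3, 0, 1, 1, 1], [0, 2, 1, 0, 1], [1, 1, 2, 0, 1], [1, 0, 0, 1, 0], [1, 1, 1, 0, 2]]
B³ = [[2, 4, 4, 0, 4], [4, 0, 1, 2, 1], [4, 1, 2, 1, 3], [0, 2, 1, 0, 1], [4, 1, 3, 1, 2]]

4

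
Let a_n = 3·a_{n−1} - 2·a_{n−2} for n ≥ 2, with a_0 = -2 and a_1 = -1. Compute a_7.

With companion matrix C = [[3, -2], [1, 0]], [a_n, a_{n−1}]ᵀ = C·[a_{n−1}, a_{n−2}]ᵀ, so [a_7, a_6]ᵀ = C⁶·[a_1, a_0]ᵀ.
C⁶ = [[127, -126], [63, -62]], giving [a_7, a_6]ᵀ = [[125], [61]].

125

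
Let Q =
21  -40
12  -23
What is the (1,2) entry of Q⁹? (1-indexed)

-196840

tr Q = -2 and det Q = -3, so the characteristic polynomial is λ² − (-2)λ + (-3) with roots 1 and -3.
Eigenvectors give P = [[2, -5], [1, -3]] with P⁻¹ = [[3, -5], [1, -2]], and Q = P·diag(1, -3)·P⁻¹.
Then Q⁹ = P·diag(1, -19683)·P⁻¹ = [[2, 98415], [1, 59049]] · [[3, -5], [1, -2]] = [[98421, -196840], [59052, -118103]].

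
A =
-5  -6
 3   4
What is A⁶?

[[127, 126], [-63, -62]]

tr A = -1 and det A = -2, so the characteristic polynomial is λ² − (-1)λ + (-2) with roots -2 and 1.
Eigenvectors give P = [[2, -1], [-1, 1]] with P⁻¹ = [[1, 1], [1, 2]], and A = P·diag(-2, 1)·P⁻¹.
Then A⁶ = P·diag(64, 1)·P⁻¹ = [[128, -1], [-64, 1]] · [[1, 1], [1, 2]] = [[127, 126], [-63, -62]].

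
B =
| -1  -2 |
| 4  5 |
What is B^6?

[[-727, -728], [1456, 1457]]

tr B = 4 and det B = 3, so the characteristic polynomial is λ² − (4)λ + (3) with roots 3 and 1.
Eigenvectors give P = [[-1, -1], [2, 1]] with P⁻¹ = [[1, 1], [-2, -1]], and B = P·diag(3, 1)·P⁻¹.
Then B^6 = P·diag(729, 1)·P⁻¹ = [[-729, -1], [1458, 1]] · [[1, 1], [-2, -1]] = [[-727, -728], [1456, 1457]].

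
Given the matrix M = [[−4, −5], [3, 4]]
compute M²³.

[[−4, −5], [3, 4]]

M² = I (check: tr M = 0 and det M = −1), so M²³ = M since 23 is odd.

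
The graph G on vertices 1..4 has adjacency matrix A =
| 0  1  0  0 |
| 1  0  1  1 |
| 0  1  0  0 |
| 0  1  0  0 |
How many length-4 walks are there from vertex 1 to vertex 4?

The number of length-4 walks from vertex 1 to vertex 4 is entry (1,4) of A^4, where A is the adjacency matrix.
A^2 = [[1, 0, 1, 1], [0, 3, 0, 0], [1, 0, 1, 1], [1, 0, 1, 1]]
A^3 = [[0, 3, 0, 0], [3, 0, 3, 3], [0, 3, 0, 0], [0, 3, 0, 0]]
A^4 = [[3, 0, 3, 3], [0, 9, 0, 0], [3, 0, 3, 3], [3, 0, 3, 3]]

3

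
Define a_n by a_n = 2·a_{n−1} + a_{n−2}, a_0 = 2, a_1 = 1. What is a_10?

With companion matrix Q = [[2, 1], [1, 0]], [a_n, a_{n−1}]ᵀ = Q·[a_{n−1}, a_{n−2}]ᵀ, so [a_10, a_9]ᵀ = Q⁹·[a_1, a_0]ᵀ.
Q⁹ = [[2378, 985], [985, 408]], giving [a_10, a_9]ᵀ = [[4348], [1801]].

4348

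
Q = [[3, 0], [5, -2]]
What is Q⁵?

[[243, 0], [275, -32]]

tr Q = 1 and det Q = -6, so the characteristic polynomial is λ² − (1)λ + (-6) with roots 3 and -2.
Eigenvectors give P = [[1, 0], [1, -1]] with P⁻¹ = [[1, 0], [1, -1]], and Q = P·diag(3, -2)·P⁻¹.
Then Q⁵ = P·diag(243, -32)·P⁻¹ = [[243, 0], [243, 32]] · [[1, 0], [1, -1]] = [[243, 0], [275, -32]].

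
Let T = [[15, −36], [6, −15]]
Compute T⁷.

[[10935, −26244], [4374, −10935]]

tr T = 0 and det T = −9, so the characteristic polynomial is λ² − (0)λ + (−9) with roots −3 and 3.
Eigenvectors give P = [[2, 3], [1, 1]] with P⁻¹ = [[−1, 3], [1, −2]], and T = P·diag(−3, 3)·P⁻¹.
Then T⁷ = P·diag(−2187, 2187)·P⁻¹ = [[−4374, 6561], [−2187, 2187]] · [[−1, 3], [1, −2]] = [[10935, −26244], [4374, −10935]].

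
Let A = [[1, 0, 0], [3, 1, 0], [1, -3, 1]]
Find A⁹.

[[1, 0, 0], [27, 1, 0], [-315, -27, 1]]

A = I + N where N = [[0, 0, 0], [3, 0, 0], [1, -3, 0]] is strictly lower-triangular, so N³ = 0.
(I + N)⁹ = I + 9·N + 36·N² = [[1, 0, 0], [27, 1, 0], [-315, -27, 1]].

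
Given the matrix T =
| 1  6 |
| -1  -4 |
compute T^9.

[[1021, 3066], [-511, -1534]]

tr T = -3 and det T = 2, so the characteristic polynomial is λ² − (-3)λ + (2) with roots -2 and -1.
Eigenvectors give P = [[-2, -3], [1, 1]] with P⁻¹ = [[1, 3], [-1, -2]], and T = P·diag(-2, -1)·P⁻¹.
Then T^9 = P·diag(-512, -1)·P⁻¹ = [[1024, 3], [-512, -1]] · [[1, 3], [-1, -2]] = [[1021, 3066], [-511, -1534]].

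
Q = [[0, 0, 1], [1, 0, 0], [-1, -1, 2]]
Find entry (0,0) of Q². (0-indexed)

-1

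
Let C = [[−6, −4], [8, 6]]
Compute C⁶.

[[64, 0], [0, 64]]

tr C = 0 and det C = −4, so the characteristic polynomial is λ² − (0)λ + (−4) with roots 2 and −2.
Eigenvectors give P = [[−1, 1], [2, −1]] with P⁻¹ = [[1, 1], [2, 1]], and C = P·diag(2, −2)·P⁻¹.
Then C⁶ = P·diag(64, 64)·P⁻¹ = [[−64, 64], [128, −64]] · [[1, 1], [2, 1]] = [[64, 0], [0, 64]].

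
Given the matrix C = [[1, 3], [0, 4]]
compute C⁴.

C² = [[1, 15], [0, 16]]
C³ = [[1, 63], [0, 64]]
C⁴ = [[1, 255], [0, 256]]

[[1, 255], [0, 256]]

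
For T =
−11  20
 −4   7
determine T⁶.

[[3641, −7280], [1456, −2911]]

tr T = −4 and det T = 3, so the characteristic polynomial is λ² − (−4)λ + (3) with roots −1 and −3.
Eigenvectors give P = [[2, 5], [1, 2]] with P⁻¹ = [[−2, 5], [1, −2]], and T = P·diag(−1, −3)·P⁻¹.
Then T⁶ = P·diag(1, 729)·P⁻¹ = [[2, 3645], [1, 1458]] · [[−2, 5], [1, −2]] = [[3641, −7280], [1456, −2911]].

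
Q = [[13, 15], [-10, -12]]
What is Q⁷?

tr Q = 1 and det Q = -6, so the characteristic polynomial is λ² − (1)λ + (-6) with roots 3 and -2.
Eigenvectors give P = [[-3, -1], [2, 1]] with P⁻¹ = [[-1, -1], [2, 3]], and Q = P·diag(3, -2)·P⁻¹.
Then Q⁷ = P·diag(2187, -128)·P⁻¹ = [[-6561, 128], [4374, -128]] · [[-1, -1], [2, 3]] = [[6817, 6945], [-4630, -4758]].

[[6817, 6945], [-4630, -4758]]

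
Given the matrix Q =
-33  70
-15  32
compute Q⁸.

tr Q = -1 and det Q = -6, so the characteristic polynomial is λ² − (-1)λ + (-6) with roots -3 and 2.
Eigenvectors give P = [[-7, -2], [-3, -1]] with P⁻¹ = [[-1, 2], [3, -7]], and Q = P·diag(-3, 2)·P⁻¹.
Then Q⁸ = P·diag(6561, 256)·P⁻¹ = [[-45927, -512], [-19683, -256]] · [[-1, 2], [3, -7]] = [[44391, -88270], [18915, -37574]].

[[44391, -88270], [18915, -37574]]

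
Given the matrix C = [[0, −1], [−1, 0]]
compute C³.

C² = I (check: tr C = 0 and det C = −1), so C³ = C since 3 is odd.

[[0, −1], [−1, 0]]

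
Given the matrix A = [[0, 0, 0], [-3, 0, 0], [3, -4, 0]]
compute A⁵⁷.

[[0, 0, 0], [0, 0, 0], [0, 0, 0]]

A is strictly triangular, hence nilpotent: A³ = 0, so A⁵⁷ = 0.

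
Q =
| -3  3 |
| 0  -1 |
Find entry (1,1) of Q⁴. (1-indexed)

81

Q² = [[9, -12], [0, 1]]
Q³ = [[-27, 39], [0, -1]]
Q⁴ = [[81, -120], [0, 1]]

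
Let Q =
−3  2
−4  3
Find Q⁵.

Q² = I (check: tr Q = 0 and det Q = −1), so Q⁵ = Q since 5 is odd.

[[−3, 2], [−4, 3]]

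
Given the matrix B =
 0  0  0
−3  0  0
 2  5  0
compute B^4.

[[0, 0, 0], [0, 0, 0], [0, 0, 0]]

B is strictly triangular, hence nilpotent: B^3 = 0, so B^4 = 0.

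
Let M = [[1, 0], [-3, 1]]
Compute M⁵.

[[1, 0], [-15, 1]]

M = I + N where N = [[0, 0], [-3, 0]] is strictly lower-triangular, so N² = 0.
(I + N)⁵ = I + 5·N = [[1, 0], [-15, 1]].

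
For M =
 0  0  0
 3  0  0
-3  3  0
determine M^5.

[[0, 0, 0], [0, 0, 0], [0, 0, 0]]

M is strictly triangular, hence nilpotent: M^3 = 0, so M^5 = 0.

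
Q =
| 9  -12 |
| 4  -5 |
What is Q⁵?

tr Q = 4 and det Q = 3, so the characteristic polynomial is λ² − (4)λ + (3) with roots 3 and 1.
Eigenvectors give P = [[-2, -3], [-1, -2]] with P⁻¹ = [[-2, 3], [1, -2]], and Q = P·diag(3, 1)·P⁻¹.
Then Q⁵ = P·diag(243, 1)·P⁻¹ = [[-486, -3], [-243, -2]] · [[-2, 3], [1, -2]] = [[969, -1452], [484, -725]].

[[969, -1452], [484, -725]]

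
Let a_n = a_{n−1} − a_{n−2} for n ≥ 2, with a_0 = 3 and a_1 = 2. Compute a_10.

With companion matrix Q = [[1, −1], [1, 0]], [a_n, a_{n−1}]ᵀ = Q·[a_{n−1}, a_{n−2}]ᵀ, so [a_10, a_9]ᵀ = Q^9·[a_1, a_0]ᵀ.
Q^9 = [[−1, 0], [0, −1]], giving [a_10, a_9]ᵀ = [[−2], [−3]].

−2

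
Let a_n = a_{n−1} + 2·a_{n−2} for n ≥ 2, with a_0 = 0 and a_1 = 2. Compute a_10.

682

With companion matrix T = [[1, 2], [1, 0]], [a_n, a_{n−1}]ᵀ = T·[a_{n−1}, a_{n−2}]ᵀ, so [a_10, a_9]ᵀ = T⁹·[a_1, a_0]ᵀ.
T⁹ = [[341, 342], [171, 170]], giving [a_10, a_9]ᵀ = [[682], [342]].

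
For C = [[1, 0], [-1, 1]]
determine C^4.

C = I + N where N = [[0, 0], [-1, 0]] is strictly lower-triangular, so N^2 = 0.
(I + N)^4 = I + 4·N = [[1, 0], [-4, 1]].

[[1, 0], [-4, 1]]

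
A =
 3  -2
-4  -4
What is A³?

A² = [[17, 2], [4, 24]]
A³ = [[43, -42], [-84, -104]]

[[43, -42], [-84, -104]]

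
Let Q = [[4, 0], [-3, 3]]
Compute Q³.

Q² = [[16, 0], [-21, 9]]
Q³ = [[64, 0], [-111, 27]]

[[64, 0], [-111, 27]]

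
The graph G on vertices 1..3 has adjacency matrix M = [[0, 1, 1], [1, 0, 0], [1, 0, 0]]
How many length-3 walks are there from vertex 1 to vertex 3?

The number of length-3 walks from vertex 1 to vertex 3 is entry (1,3) of M^3, where M is the adjacency matrix.
M^2 = [[2, 0, 0], [0, 1, 1], [0, 1, 1]]
M^3 = [[0, 2, 2], [2, 0, 0], [2, 0, 0]]

2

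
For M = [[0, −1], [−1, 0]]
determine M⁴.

M² = I (check: tr M = 0 and det M = −1), so M⁴ = I since 4 is even.

[[1, 0], [0, 1]]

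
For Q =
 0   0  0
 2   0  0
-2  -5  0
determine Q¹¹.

[[0, 0, 0], [0, 0, 0], [0, 0, 0]]

Q is strictly triangular, hence nilpotent: Q³ = 0, so Q¹¹ = 0.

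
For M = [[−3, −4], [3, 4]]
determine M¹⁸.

M² = M (a projection; rank 1, trace 1), so M¹⁸ = M.

[[−3, −4], [3, 4]]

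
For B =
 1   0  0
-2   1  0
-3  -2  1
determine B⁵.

[[1, 0, 0], [-10, 1, 0], [25, -10, 1]]

B = I + N where N = [[0, 0, 0], [-2, 0, 0], [-3, -2, 0]] is strictly lower-triangular, so N³ = 0.
(I + N)⁵ = I + 5·N + 10·N² = [[1, 0, 0], [-10, 1, 0], [25, -10, 1]].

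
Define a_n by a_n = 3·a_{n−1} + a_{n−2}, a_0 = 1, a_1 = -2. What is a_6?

-611

With companion matrix Q = [[3, 1], [1, 0]], [a_n, a_{n−1}]ᵀ = Q·[a_{n−1}, a_{n−2}]ᵀ, so [a_6, a_5]ᵀ = Q⁵·[a_1, a_0]ᵀ.
Q⁵ = [[360, 109], [109, 33]], giving [a_6, a_5]ᵀ = [[-611], [-185]].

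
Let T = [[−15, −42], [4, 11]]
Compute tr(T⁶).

tr T = −4 and det T = 3, so the characteristic polynomial is λ² − (−4)λ + (3) with roots −3 and −1.
Eigenvectors give P = [[−7, −3], [2, 1]] with P⁻¹ = [[−1, −3], [2, 7]], and T = P·diag(−3, −1)·P⁻¹.
Then T⁶ = P·diag(729, 1)·P⁻¹ = [[−5103, −3], [1458, 1]] · [[−1, −3], [2, 7]] = [[5097, 15288], [−1456, −4367]].

730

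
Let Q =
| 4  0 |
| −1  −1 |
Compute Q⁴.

[[256, 0], [−51, 1]]

Q² = [[16, 0], [−3, 1]]
Q³ = [[64, 0], [−13, −1]]
Q⁴ = [[256, 0], [−51, 1]]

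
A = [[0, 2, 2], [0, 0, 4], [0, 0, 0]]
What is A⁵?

[[0, 0, 0], [0, 0, 0], [0, 0, 0]]

A is strictly triangular, hence nilpotent: A³ = 0, so A⁵ = 0.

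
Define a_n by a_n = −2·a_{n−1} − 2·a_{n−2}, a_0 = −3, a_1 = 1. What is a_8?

−48

With companion matrix B = [[−2, −2], [1, 0]], [a_n, a_{n−1}]ᵀ = B·[a_{n−1}, a_{n−2}]ᵀ, so [a_8, a_7]ᵀ = B⁷·[a_1, a_0]ᵀ.
B⁷ = [[0, 16], [−8, −16]], giving [a_8, a_7]ᵀ = [[−48], [40]].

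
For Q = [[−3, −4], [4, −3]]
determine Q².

[[−7, 24], [−24, −7]]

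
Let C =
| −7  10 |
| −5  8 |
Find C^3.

tr C = 1 and det C = −6, so the characteristic polynomial is λ² − (1)λ + (−6) with roots 3 and −2.
Eigenvectors give P = [[1, 2], [1, 1]] with P⁻¹ = [[−1, 2], [1, −1]], and C = P·diag(3, −2)·P⁻¹.
Then C^3 = P·diag(27, −8)·P⁻¹ = [[27, −16], [27, −8]] · [[−1, 2], [1, −1]] = [[−43, 70], [−35, 62]].

[[−43, 70], [−35, 62]]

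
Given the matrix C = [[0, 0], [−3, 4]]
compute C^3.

[[0, 0], [−48, 64]]

C^2 = [[0, 0], [−12, 16]]
C^3 = [[0, 0], [−48, 64]]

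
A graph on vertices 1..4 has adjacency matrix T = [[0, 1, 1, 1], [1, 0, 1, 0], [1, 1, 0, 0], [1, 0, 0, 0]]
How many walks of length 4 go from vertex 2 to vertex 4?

The number of length-4 walks from vertex 2 to vertex 4 is entry (2,4) of T⁴, where T is the adjacency matrix.
T² = [[3, 1, 1, 0], [1, 2, 1, 1], [1, 1, 2, 1], [0, 1, 1, 1]]
T³ = [[2, 4, 4, 3], [4, 2, 3, 1], [4, 3, 2, 1], [3, 1, 1, 0]]
T⁴ = [[11, 6, 6, 2], [6, 7, 6, 4], [6, 6, 7, 4], [2, 4, 4, 3]]

4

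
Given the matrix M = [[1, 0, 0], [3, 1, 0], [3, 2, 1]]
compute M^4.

M = I + N where N = [[0, 0, 0], [3, 0, 0], [3, 2, 0]] is strictly lower-triangular, so N^3 = 0.
(I + N)^4 = I + 4·N + 6·N^2 = [[1, 0, 0], [12, 1, 0], [48, 8, 1]].

[[1, 0, 0], [12, 1, 0], [48, 8, 1]]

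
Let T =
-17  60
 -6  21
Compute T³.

tr T = 4 and det T = 3, so the characteristic polynomial is λ² − (4)λ + (3) with roots 3 and 1.
Eigenvectors give P = [[3, 10], [1, 3]] with P⁻¹ = [[-3, 10], [1, -3]], and T = P·diag(3, 1)·P⁻¹.
Then T³ = P·diag(27, 1)·P⁻¹ = [[81, 10], [27, 3]] · [[-3, 10], [1, -3]] = [[-233, 780], [-78, 261]].

[[-233, 780], [-78, 261]]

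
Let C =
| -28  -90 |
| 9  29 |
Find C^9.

[[-4618, -15390], [1539, 5129]]

tr C = 1 and det C = -2, so the characteristic polynomial is λ² − (1)λ + (-2) with roots -1 and 2.
Eigenvectors give P = [[10, -3], [-3, 1]] with P⁻¹ = [[1, 3], [3, 10]], and C = P·diag(-1, 2)·P⁻¹.
Then C^9 = P·diag(-1, 512)·P⁻¹ = [[-10, -1536], [3, 512]] · [[1, 3], [3, 10]] = [[-4618, -15390], [1539, 5129]].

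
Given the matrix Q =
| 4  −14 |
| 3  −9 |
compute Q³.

tr Q = −5 and det Q = 6, so the characteristic polynomial is λ² − (−5)λ + (6) with roots −2 and −3.
Eigenvectors give P = [[7, 2], [3, 1]] with P⁻¹ = [[1, −2], [−3, 7]], and Q = P·diag(−2, −3)·P⁻¹.
Then Q³ = P·diag(−8, −27)·P⁻¹ = [[−56, −54], [−24, −27]] · [[1, −2], [−3, 7]] = [[106, −266], [57, −141]].

[[106, −266], [57, −141]]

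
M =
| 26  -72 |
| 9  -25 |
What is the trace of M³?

tr M = 1 and det M = -2, so the characteristic polynomial is λ² − (1)λ + (-2) with roots -1 and 2.
Eigenvectors give P = [[-8, 3], [-3, 1]] with P⁻¹ = [[1, -3], [3, -8]], and M = P·diag(-1, 2)·P⁻¹.
Then M³ = P·diag(-1, 8)·P⁻¹ = [[8, 24], [3, 8]] · [[1, -3], [3, -8]] = [[80, -216], [27, -73]].

7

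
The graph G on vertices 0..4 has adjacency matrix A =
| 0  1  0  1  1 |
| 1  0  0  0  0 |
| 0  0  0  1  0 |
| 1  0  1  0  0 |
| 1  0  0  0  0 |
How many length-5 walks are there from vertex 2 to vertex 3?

The number of length-5 walks from vertex 2 to vertex 3 is entry (2,3) of A^5, where A is the adjacency matrix.
A^2 = [[3, 0, 1, 0, 0], [0, 1, 0, 1, 1], [1, 0, 1, 0, 0], [0, 1, 0, 2, 1], [0, 1, 0, 1, 1]]
A^3 = [[0, 3, 0, 4, 3], [3, 0, 1, 0, 0], [0, 1, 0, 2, 1], [4, 0, 2, 0, 0], [3, 0, 1, 0, 0]]
A^4 = [[10, 0, 4, 0, 0], [0, 3, 0, 4, 3], [4, 0, 2, 0, 0], [0, 4, 0, 6, 4], [0, 3, 0, 4, 3]]
A^5 = [[0, 10, 0, 14, 10], [10, 0, 4, 0, 0], [0, 4, 0, 6, 4], [14, 0, 6, 0, 0], [10, 0, 4, 0, 0]]

6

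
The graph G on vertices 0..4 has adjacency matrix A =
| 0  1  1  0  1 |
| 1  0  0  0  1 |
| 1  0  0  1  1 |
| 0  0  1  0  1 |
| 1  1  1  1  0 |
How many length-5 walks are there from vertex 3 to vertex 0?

The number of length-5 walks from vertex 3 to vertex 0 is entry (3,0) of A⁵, where A is the adjacency matrix.
A² = [[3, 1, 1, 2, 2], [1, 2, 2, 1, 1], [1, 2, 3, 1, 2], [2, 1, 1, 2, 1], [2, 1, 2, 1, 4]]
A³ = [[4, 5, 7, 3, 7], [5, 2, 3, 3, 6], [7, 3, 4, 5, 7], [3, 3, 5, 2, 6], [7, 6, 7, 6, 6]]
A⁴ = [[19, 11, 14, 14, 19], [11, 11, 14, 9, 13], [14, 14, 19, 11, 19], [14, 9, 11, 11, 13], [19, 13, 19, 13, 26]]
A⁵ = [[44, 38, 52, 33, 58], [38, 24, 33, 27, 45], [52, 33, 44, 38, 58], [33, 27, 38, 24, 45], [58, 45, 58, 45, 64]]

33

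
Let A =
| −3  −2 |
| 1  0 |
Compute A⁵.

[[−63, −62], [31, 30]]

tr A = −3 and det A = 2, so the characteristic polynomial is λ² − (−3)λ + (2) with roots −1 and −2.
Eigenvectors give P = [[1, 2], [−1, −1]] with P⁻¹ = [[−1, −2], [1, 1]], and A = P·diag(−1, −2)·P⁻¹.
Then A⁵ = P·diag(−1, −32)·P⁻¹ = [[−1, −64], [1, 32]] · [[−1, −2], [1, 1]] = [[−63, −62], [31, 30]].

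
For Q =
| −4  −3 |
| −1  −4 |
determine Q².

[[19, 24], [8, 19]]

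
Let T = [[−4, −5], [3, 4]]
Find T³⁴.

T² = I (check: tr T = 0 and det T = −1), so T³⁴ = I since 34 is even.

[[1, 0], [0, 1]]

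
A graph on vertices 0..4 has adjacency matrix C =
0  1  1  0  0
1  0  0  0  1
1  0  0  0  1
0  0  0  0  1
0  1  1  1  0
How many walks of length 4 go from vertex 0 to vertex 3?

0

The number of length-4 walks from vertex 0 to vertex 3 is entry (0,3) of C⁴, where C is the adjacency matrix.
C² = [[2, 0, 0, 0, 2], [0, 2, 2, 1, 0], [0, 2, 2, 1, 0], [0, 1, 1, 1, 0], [2, 0, 0, 0, 3]]
C³ = [[0, 4, 4, 2, 0], [4, 0, 0, 0, 5], [4, 0, 0, 0, 5], [2, 0, 0, 0, 3], [0, 5, 5, 3, 0]]
C⁴ = [[8, 0, 0, 0, 10], [0, 9, 9, 5, 0], [0, 9, 9, 5, 0], [0, 5, 5, 3, 0], [10, 0, 0, 0, 13]]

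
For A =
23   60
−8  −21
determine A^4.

tr A = 2 and det A = −3, so the characteristic polynomial is λ² − (2)λ + (−3) with roots 3 and −1.
Eigenvectors give P = [[−3, −5], [1, 2]] with P⁻¹ = [[−2, −5], [1, 3]], and A = P·diag(3, −1)·P⁻¹.
Then A^4 = P·diag(81, 1)·P⁻¹ = [[−243, −5], [81, 2]] · [[−2, −5], [1, 3]] = [[481, 1200], [−160, −399]].

[[481, 1200], [−160, −399]]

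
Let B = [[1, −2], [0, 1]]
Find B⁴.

[[1, −8], [0, 1]]

B = I + N where N = [[0, −2], [0, 0]] is strictly upper-triangular, so N² = 0.
(I + N)⁴ = I + 4·N = [[1, −8], [0, 1]].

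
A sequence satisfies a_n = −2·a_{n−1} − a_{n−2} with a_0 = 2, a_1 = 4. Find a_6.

With companion matrix B = [[−2, −1], [1, 0]], [a_n, a_{n−1}]ᵀ = B·[a_{n−1}, a_{n−2}]ᵀ, so [a_6, a_5]ᵀ = B⁵·[a_1, a_0]ᵀ.
B⁵ = [[−6, −5], [5, 4]], giving [a_6, a_5]ᵀ = [[−34], [28]].

−34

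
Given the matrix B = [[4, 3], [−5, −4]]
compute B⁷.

[[4, 3], [−5, −4]]

B² = I (check: tr B = 0 and det B = −1), so B⁷ = B since 7 is odd.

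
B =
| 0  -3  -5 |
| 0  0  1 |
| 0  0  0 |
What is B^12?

[[0, 0, 0], [0, 0, 0], [0, 0, 0]]

B is strictly triangular, hence nilpotent: B^3 = 0, so B^12 = 0.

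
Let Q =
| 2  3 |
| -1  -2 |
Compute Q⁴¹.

Q² = I (check: tr Q = 0 and det Q = -1), so Q⁴¹ = Q since 41 is odd.

[[2, 3], [-1, -2]]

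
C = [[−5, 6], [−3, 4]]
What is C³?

[[−17, 18], [−9, 10]]

tr C = −1 and det C = −2, so the characteristic polynomial is λ² − (−1)λ + (−2) with roots 1 and −2.
Eigenvectors give P = [[−1, 2], [−1, 1]] with P⁻¹ = [[1, −2], [1, −1]], and C = P·diag(1, −2)·P⁻¹.
Then C³ = P·diag(1, −8)·P⁻¹ = [[−1, −16], [−1, −8]] · [[1, −2], [1, −1]] = [[−17, 18], [−9, 10]].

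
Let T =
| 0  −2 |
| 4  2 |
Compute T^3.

T^2 = [[−8, −4], [8, −4]]
T^3 = [[−16, 8], [−16, −24]]

[[−16, 8], [−16, −24]]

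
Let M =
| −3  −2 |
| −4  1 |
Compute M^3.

M^2 = [[17, 4], [8, 9]]
M^3 = [[−67, −30], [−60, −7]]

[[−67, −30], [−60, −7]]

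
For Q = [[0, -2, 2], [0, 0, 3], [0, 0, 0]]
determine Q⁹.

Q is strictly triangular, hence nilpotent: Q³ = 0, so Q⁹ = 0.

[[0, 0, 0], [0, 0, 0], [0, 0, 0]]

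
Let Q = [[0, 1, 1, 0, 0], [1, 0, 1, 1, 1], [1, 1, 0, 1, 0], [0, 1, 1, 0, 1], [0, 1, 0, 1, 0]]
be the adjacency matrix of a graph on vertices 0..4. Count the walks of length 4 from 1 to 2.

The number of length-4 walks from vertex 1 to vertex 2 is entry (1,2) of Q⁴, where Q is the adjacency matrix.
Q² = [[2, 1, 1, 2, 1], [1, 4, 2, 2, 1], [1, 2, 3, 1, 2], [2, 2, 1, 3, 1], [1, 1, 2, 1, 2]]
Q³ = [[2, 6, 5, 3, 3], [6, 6, 7, 7, 6], [5, 7, 4, 7, 3], [3, 7, 7, 4, 5], [3, 6, 3, 5, 2]]
Q⁴ = [[11, 13, 11, 14, 9], [13, 26, 19, 19, 13], [11, 19, 19, 14, 14], [14, 19, 14, 19, 11], [9, 13, 14, 11, 11]]

19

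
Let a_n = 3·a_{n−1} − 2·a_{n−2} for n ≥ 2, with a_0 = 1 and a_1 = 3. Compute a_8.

With companion matrix Q = [[3, −2], [1, 0]], [a_n, a_{n−1}]ᵀ = Q·[a_{n−1}, a_{n−2}]ᵀ, so [a_8, a_7]ᵀ = Q⁷·[a_1, a_0]ᵀ.
Q⁷ = [[255, −254], [127, −126]], giving [a_8, a_7]ᵀ = [[511], [255]].

511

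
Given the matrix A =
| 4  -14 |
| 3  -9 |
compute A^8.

[[-37574, 88270], [-18915, 44391]]

tr A = -5 and det A = 6, so the characteristic polynomial is λ² − (-5)λ + (6) with roots -2 and -3.
Eigenvectors give P = [[7, 2], [3, 1]] with P⁻¹ = [[1, -2], [-3, 7]], and A = P·diag(-2, -3)·P⁻¹.
Then A^8 = P·diag(256, 6561)·P⁻¹ = [[1792, 13122], [768, 6561]] · [[1, -2], [-3, 7]] = [[-37574, 88270], [-18915, 44391]].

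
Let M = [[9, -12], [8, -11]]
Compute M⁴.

[[-159, 240], [-160, 241]]

tr M = -2 and det M = -3, so the characteristic polynomial is λ² − (-2)λ + (-3) with roots -3 and 1.
Eigenvectors give P = [[1, 3], [1, 2]] with P⁻¹ = [[-2, 3], [1, -1]], and M = P·diag(-3, 1)·P⁻¹.
Then M⁴ = P·diag(81, 1)·P⁻¹ = [[81, 3], [81, 2]] · [[-2, 3], [1, -1]] = [[-159, 240], [-160, 241]].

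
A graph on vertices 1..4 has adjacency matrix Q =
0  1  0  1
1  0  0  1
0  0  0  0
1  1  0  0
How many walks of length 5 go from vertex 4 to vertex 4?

10

The number of length-5 walks from vertex 4 to vertex 4 is entry (4,4) of Q⁵, where Q is the adjacency matrix.
Q² = [[2, 1, 0, 1], [1, 2, 0, 1], [0, 0, 0, 0], [1, 1, 0, 2]]
Q³ = [[2, 3, 0, 3], [3, 2, 0, 3], [0, 0, 0, 0], [3, 3, 0, 2]]
Q⁴ = [[6, 5, 0, 5], [5, 6, 0, 5], [0, 0, 0, 0], [5, 5, 0, 6]]
Q⁵ = [[10, 11, 0, 11], [11, 10, 0, 11], [0, 0, 0, 0], [11, 11, 0, 10]]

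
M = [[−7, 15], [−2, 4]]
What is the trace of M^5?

tr M = −3 and det M = 2, so the characteristic polynomial is λ² − (−3)λ + (2) with roots −1 and −2.
Eigenvectors give P = [[−5, 3], [−2, 1]] with P⁻¹ = [[1, −3], [2, −5]], and M = P·diag(−1, −2)·P⁻¹.
Then M^5 = P·diag(−1, −32)·P⁻¹ = [[5, −96], [2, −32]] · [[1, −3], [2, −5]] = [[−187, 465], [−62, 154]].

−33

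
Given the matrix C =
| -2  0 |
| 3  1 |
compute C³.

[[-8, 0], [9, 1]]

tr C = -1 and det C = -2, so the characteristic polynomial is λ² − (-1)λ + (-2) with roots -2 and 1.
Eigenvectors give P = [[-1, 0], [1, 1]] with P⁻¹ = [[-1, 0], [1, 1]], and C = P·diag(-2, 1)·P⁻¹.
Then C³ = P·diag(-8, 1)·P⁻¹ = [[8, 0], [-8, 1]] · [[-1, 0], [1, 1]] = [[-8, 0], [9, 1]].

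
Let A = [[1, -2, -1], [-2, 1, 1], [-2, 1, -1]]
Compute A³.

[[21, -21, -10], [-22, 20, 10], [-18, 12, 2]]

A² = [[7, -5, -2], [-6, 6, 2], [-2, 4, 4]]
A³ = [[21, -21, -10], [-22, 20, 10], [-18, 12, 2]]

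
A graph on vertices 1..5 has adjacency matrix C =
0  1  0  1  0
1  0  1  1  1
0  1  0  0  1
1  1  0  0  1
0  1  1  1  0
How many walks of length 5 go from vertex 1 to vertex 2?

45

The number of length-5 walks from vertex 1 to vertex 2 is entry (1,2) of C⁵, where C is the adjacency matrix.
C² = [[2, 1, 1, 1, 2], [1, 4, 1, 2, 2], [1, 1, 2, 2, 1], [1, 2, 2, 3, 1], [2, 2, 1, 1, 3]]
C³ = [[2, 6, 3, 5, 3], [6, 6, 6, 7, 7], [3, 6, 2, 3, 5], [5, 7, 3, 4, 7], [3, 7, 5, 7, 4]]
C⁴ = [[11, 13, 9, 11, 14], [13, 26, 13, 19, 19], [9, 13, 11, 14, 11], [11, 19, 14, 19, 14], [14, 19, 11, 14, 19]]
C⁵ = [[24, 45, 27, 38, 33], [45, 64, 45, 58, 58], [27, 45, 24, 33, 38], [38, 58, 33, 44, 52], [33, 58, 38, 52, 44]]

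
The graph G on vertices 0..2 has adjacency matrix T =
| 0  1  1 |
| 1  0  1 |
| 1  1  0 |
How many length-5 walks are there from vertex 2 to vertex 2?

The number of length-5 walks from vertex 2 to vertex 2 is entry (2,2) of T^5, where T is the adjacency matrix.
T^2 = [[2, 1, 1], [1, 2, 1], [1, 1, 2]]
T^3 = [[2, 3, 3], [3, 2, 3], [3, 3, 2]]
T^4 = [[6, 5, 5], [5, 6, 5], [5, 5, 6]]
T^5 = [[10, 11, 11], [11, 10, 11], [11, 11, 10]]

10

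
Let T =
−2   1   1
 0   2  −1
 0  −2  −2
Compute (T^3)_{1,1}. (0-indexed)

T^2 = [[4, −2, −5], [0, 6, 0], [0, 0, 6]]
T^3 = [[−8, 10, 16], [0, 12, −6], [0, −12, −12]]

12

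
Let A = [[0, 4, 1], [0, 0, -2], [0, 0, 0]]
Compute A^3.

[[0, 0, 0], [0, 0, 0], [0, 0, 0]]

A is strictly triangular, hence nilpotent: A^3 = 0, so A^3 = 0.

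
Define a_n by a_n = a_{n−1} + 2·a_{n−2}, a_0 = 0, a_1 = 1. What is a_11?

With companion matrix A = [[1, 2], [1, 0]], [a_n, a_{n−1}]ᵀ = A·[a_{n−1}, a_{n−2}]ᵀ, so [a_11, a_10]ᵀ = A¹⁰·[a_1, a_0]ᵀ.
A¹⁰ = [[683, 682], [341, 342]], giving [a_11, a_10]ᵀ = [[683], [341]].

683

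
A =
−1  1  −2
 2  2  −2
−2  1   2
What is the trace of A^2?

17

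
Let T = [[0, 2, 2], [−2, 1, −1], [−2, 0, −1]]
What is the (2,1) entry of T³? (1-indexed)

14

T² = [[−8, 2, −4], [0, −3, −4], [2, −4, −3]]
T³ = [[4, −14, −14], [14, −3, 7], [14, 0, 11]]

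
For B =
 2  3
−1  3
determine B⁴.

[[−74, 105], [−35, −39]]

B² = [[1, 15], [−5, 6]]
B³ = [[−13, 48], [−16, 3]]
B⁴ = [[−74, 105], [−35, −39]]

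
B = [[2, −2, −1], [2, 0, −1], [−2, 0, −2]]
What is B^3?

B^2 = [[2, −4, 2], [6, −4, 0], [0, 4, 6]]
B^3 = [[−8, −4, −2], [4, −12, −2], [−4, 0, −16]]

[[−8, −4, −2], [4, −12, −2], [−4, 0, −16]]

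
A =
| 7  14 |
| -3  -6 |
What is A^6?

[[7, 14], [-3, -6]]

A² = A (a projection; rank 1, trace 1), so A^6 = A.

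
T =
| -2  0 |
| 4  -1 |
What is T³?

[[-8, 0], [28, -1]]

T² = [[4, 0], [-12, 1]]
T³ = [[-8, 0], [28, -1]]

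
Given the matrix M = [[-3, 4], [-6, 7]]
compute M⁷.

tr M = 4 and det M = 3, so the characteristic polynomial is λ² − (4)λ + (3) with roots 3 and 1.
Eigenvectors give P = [[-2, 1], [-3, 1]] with P⁻¹ = [[1, -1], [3, -2]], and M = P·diag(3, 1)·P⁻¹.
Then M⁷ = P·diag(2187, 1)·P⁻¹ = [[-4374, 1], [-6561, 1]] · [[1, -1], [3, -2]] = [[-4371, 4372], [-6558, 6559]].

[[-4371, 4372], [-6558, 6559]]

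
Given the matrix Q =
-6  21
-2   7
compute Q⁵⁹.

[[-6, 21], [-2, 7]]

Q² = Q (a projection; rank 1, trace 1), so Q⁵⁹ = Q.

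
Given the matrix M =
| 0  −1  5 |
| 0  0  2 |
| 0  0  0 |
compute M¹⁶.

[[0, 0, 0], [0, 0, 0], [0, 0, 0]]

M is strictly triangular, hence nilpotent: M³ = 0, so M¹⁶ = 0.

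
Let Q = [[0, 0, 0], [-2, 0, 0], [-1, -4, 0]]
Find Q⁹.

Q is strictly triangular, hence nilpotent: Q³ = 0, so Q⁹ = 0.

[[0, 0, 0], [0, 0, 0], [0, 0, 0]]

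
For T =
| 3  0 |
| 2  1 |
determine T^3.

[[27, 0], [26, 1]]

tr T = 4 and det T = 3, so the characteristic polynomial is λ² − (4)λ + (3) with roots 3 and 1.
Eigenvectors give P = [[1, 0], [1, -1]] with P⁻¹ = [[1, 0], [1, -1]], and T = P·diag(3, 1)·P⁻¹.
Then T^3 = P·diag(27, 1)·P⁻¹ = [[27, 0], [27, -1]] · [[1, 0], [1, -1]] = [[27, 0], [26, 1]].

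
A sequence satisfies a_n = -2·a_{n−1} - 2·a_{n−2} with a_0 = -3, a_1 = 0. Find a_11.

With companion matrix T = [[-2, -2], [1, 0]], [a_n, a_{n−1}]ᵀ = T·[a_{n−1}, a_{n−2}]ᵀ, so [a_11, a_10]ᵀ = T¹⁰·[a_1, a_0]ᵀ.
T¹⁰ = [[32, 64], [-32, -32]], giving [a_11, a_10]ᵀ = [[-192], [96]].

-192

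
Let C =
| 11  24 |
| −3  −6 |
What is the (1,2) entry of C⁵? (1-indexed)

tr C = 5 and det C = 6, so the characteristic polynomial is λ² − (5)λ + (6) with roots 2 and 3.
Eigenvectors give P = [[−8, −3], [3, 1]] with P⁻¹ = [[1, 3], [−3, −8]], and C = P·diag(2, 3)·P⁻¹.
Then C⁵ = P·diag(32, 243)·P⁻¹ = [[−256, −729], [96, 243]] · [[1, 3], [−3, −8]] = [[1931, 5064], [−633, −1656]].

5064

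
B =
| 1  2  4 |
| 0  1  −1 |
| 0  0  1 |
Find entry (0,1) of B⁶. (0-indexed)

12

B = I + N where N = [[0, 2, 4], [0, 0, −1], [0, 0, 0]] is strictly upper-triangular, so N³ = 0.
(I + N)⁶ = I + 6·N + 15·N² = [[1, 12, −6], [0, 1, −6], [0, 0, 1]].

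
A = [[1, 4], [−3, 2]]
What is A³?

A² = [[−11, 12], [−9, −8]]
A³ = [[−47, −20], [15, −52]]

[[−47, −20], [15, −52]]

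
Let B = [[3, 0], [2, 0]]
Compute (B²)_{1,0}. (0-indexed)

6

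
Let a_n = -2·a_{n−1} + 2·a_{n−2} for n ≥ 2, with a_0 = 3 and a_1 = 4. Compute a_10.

With companion matrix A = [[-2, 2], [1, 0]], [a_n, a_{n−1}]ᵀ = A·[a_{n−1}, a_{n−2}]ᵀ, so [a_10, a_9]ᵀ = A⁹·[a_1, a_0]ᵀ.
A⁹ = [[-6688, 4896], [2448, -1792]], giving [a_10, a_9]ᵀ = [[-12064], [4416]].

-12064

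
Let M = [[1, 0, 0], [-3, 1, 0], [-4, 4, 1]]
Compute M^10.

[[1, 0, 0], [-30, 1, 0], [-580, 40, 1]]

M = I + N where N = [[0, 0, 0], [-3, 0, 0], [-4, 4, 0]] is strictly lower-triangular, so N^3 = 0.
(I + N)^10 = I + 10·N + 45·N^2 = [[1, 0, 0], [-30, 1, 0], [-580, 40, 1]].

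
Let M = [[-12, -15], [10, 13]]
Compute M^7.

[[-4758, -6945], [4630, 6817]]

tr M = 1 and det M = -6, so the characteristic polynomial is λ² − (1)λ + (-6) with roots -2 and 3.
Eigenvectors give P = [[3, -1], [-2, 1]] with P⁻¹ = [[1, 1], [2, 3]], and M = P·diag(-2, 3)·P⁻¹.
Then M^7 = P·diag(-128, 2187)·P⁻¹ = [[-384, -2187], [256, 2187]] · [[1, 1], [2, 3]] = [[-4758, -6945], [4630, 6817]].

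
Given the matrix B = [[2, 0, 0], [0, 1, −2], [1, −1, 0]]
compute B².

[[4, 0, 0], [−2, 3, −2], [2, −1, 2]]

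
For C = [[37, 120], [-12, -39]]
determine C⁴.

[[-719, -2400], [240, 801]]

tr C = -2 and det C = -3, so the characteristic polynomial is λ² − (-2)λ + (-3) with roots -3 and 1.
Eigenvectors give P = [[-3, 10], [1, -3]] with P⁻¹ = [[3, 10], [1, 3]], and C = P·diag(-3, 1)·P⁻¹.
Then C⁴ = P·diag(81, 1)·P⁻¹ = [[-243, 10], [81, -3]] · [[3, 10], [1, 3]] = [[-719, -2400], [240, 801]].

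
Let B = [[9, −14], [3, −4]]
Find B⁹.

tr B = 5 and det B = 6, so the characteristic polynomial is λ² − (5)λ + (6) with roots 2 and 3.
Eigenvectors give P = [[2, 7], [1, 3]] with P⁻¹ = [[−3, 7], [1, −2]], and B = P·diag(2, 3)·P⁻¹.
Then B⁹ = P·diag(512, 19683)·P⁻¹ = [[1024, 137781], [512, 59049]] · [[−3, 7], [1, −2]] = [[134709, −268394], [57513, −114514]].

[[134709, −268394], [57513, −114514]]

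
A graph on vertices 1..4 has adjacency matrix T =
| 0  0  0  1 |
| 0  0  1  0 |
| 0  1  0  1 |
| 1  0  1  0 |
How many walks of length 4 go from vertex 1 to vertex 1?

2

The number of length-4 walks from vertex 1 to vertex 1 is entry (1,1) of T^4, where T is the adjacency matrix.
T^2 = [[1, 0, 1, 0], [0, 1, 0, 1], [1, 0, 2, 0], [0, 1, 0, 2]]
T^3 = [[0, 1, 0, 2], [1, 0, 2, 0], [0, 2, 0, 3], [2, 0, 3, 0]]
T^4 = [[2, 0, 3, 0], [0, 2, 0, 3], [3, 0, 5, 0], [0, 3, 0, 5]]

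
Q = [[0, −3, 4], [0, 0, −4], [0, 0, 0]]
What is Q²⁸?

Q is strictly triangular, hence nilpotent: Q³ = 0, so Q²⁸ = 0.

[[0, 0, 0], [0, 0, 0], [0, 0, 0]]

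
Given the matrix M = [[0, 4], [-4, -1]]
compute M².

[[-16, -4], [4, -15]]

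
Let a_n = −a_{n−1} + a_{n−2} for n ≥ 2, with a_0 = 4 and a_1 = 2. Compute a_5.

With companion matrix A = [[−1, 1], [1, 0]], [a_n, a_{n−1}]ᵀ = A·[a_{n−1}, a_{n−2}]ᵀ, so [a_5, a_4]ᵀ = A^4·[a_1, a_0]ᵀ.
A^4 = [[5, −3], [−3, 2]], giving [a_5, a_4]ᵀ = [[−2], [2]].

−2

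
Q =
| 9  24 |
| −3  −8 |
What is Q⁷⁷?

[[9, 24], [−3, −8]]

Q² = Q (a projection; rank 1, trace 1), so Q⁷⁷ = Q.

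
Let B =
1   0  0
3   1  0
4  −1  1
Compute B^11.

B = I + N where N = [[0, 0, 0], [3, 0, 0], [4, −1, 0]] is strictly lower-triangular, so N^3 = 0.
(I + N)^11 = I + 11·N + 55·N^2 = [[1, 0, 0], [33, 1, 0], [−121, −11, 1]].

[[1, 0, 0], [33, 1, 0], [−121, −11, 1]]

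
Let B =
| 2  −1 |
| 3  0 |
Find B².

[[1, −2], [6, −3]]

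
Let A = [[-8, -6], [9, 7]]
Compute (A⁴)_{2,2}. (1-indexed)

-29

tr A = -1 and det A = -2, so the characteristic polynomial is λ² − (-1)λ + (-2) with roots -2 and 1.
Eigenvectors give P = [[1, -2], [-1, 3]] with P⁻¹ = [[3, 2], [1, 1]], and A = P·diag(-2, 1)·P⁻¹.
Then A⁴ = P·diag(16, 1)·P⁻¹ = [[16, -2], [-16, 3]] · [[3, 2], [1, 1]] = [[46, 30], [-45, -29]].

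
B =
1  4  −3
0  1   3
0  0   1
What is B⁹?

B = I + N where N = [[0, 4, −3], [0, 0, 3], [0, 0, 0]] is strictly upper-triangular, so N³ = 0.
(I + N)⁹ = I + 9·N + 36·N² = [[1, 36, 405], [0, 1, 27], [0, 0, 1]].

[[1, 36, 405], [0, 1, 27], [0, 0, 1]]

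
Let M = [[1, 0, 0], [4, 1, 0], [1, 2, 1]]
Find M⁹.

[[1, 0, 0], [36, 1, 0], [297, 18, 1]]

M = I + N where N = [[0, 0, 0], [4, 0, 0], [1, 2, 0]] is strictly lower-triangular, so N³ = 0.
(I + N)⁹ = I + 9·N + 36·N² = [[1, 0, 0], [36, 1, 0], [297, 18, 1]].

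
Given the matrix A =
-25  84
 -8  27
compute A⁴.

[[-479, 1680], [-160, 561]]

tr A = 2 and det A = -3, so the characteristic polynomial is λ² − (2)λ + (-3) with roots -1 and 3.
Eigenvectors give P = [[7, 3], [2, 1]] with P⁻¹ = [[1, -3], [-2, 7]], and A = P·diag(-1, 3)·P⁻¹.
Then A⁴ = P·diag(1, 81)·P⁻¹ = [[7, 243], [2, 81]] · [[1, -3], [-2, 7]] = [[-479, 1680], [-160, 561]].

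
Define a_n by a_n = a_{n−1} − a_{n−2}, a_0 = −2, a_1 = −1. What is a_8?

1

With companion matrix C = [[1, −1], [1, 0]], [a_n, a_{n−1}]ᵀ = C·[a_{n−1}, a_{n−2}]ᵀ, so [a_8, a_7]ᵀ = C⁷·[a_1, a_0]ᵀ.
C⁷ = [[1, −1], [1, 0]], giving [a_8, a_7]ᵀ = [[1], [−1]].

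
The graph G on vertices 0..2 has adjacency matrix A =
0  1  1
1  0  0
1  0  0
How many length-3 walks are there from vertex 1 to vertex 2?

0

The number of length-3 walks from vertex 1 to vertex 2 is entry (1,2) of A³, where A is the adjacency matrix.
A² = [[2, 0, 0], [0, 1, 1], [0, 1, 1]]
A³ = [[0, 2, 2], [2, 0, 0], [2, 0, 0]]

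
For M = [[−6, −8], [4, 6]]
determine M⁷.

[[−384, −512], [256, 384]]

tr M = 0 and det M = −4, so the characteristic polynomial is λ² − (0)λ + (−4) with roots 2 and −2.
Eigenvectors give P = [[−1, 2], [1, −1]] with P⁻¹ = [[1, 2], [1, 1]], and M = P·diag(2, −2)·P⁻¹.
Then M⁷ = P·diag(128, −128)·P⁻¹ = [[−128, −256], [128, 128]] · [[1, 2], [1, 1]] = [[−384, −512], [256, 384]].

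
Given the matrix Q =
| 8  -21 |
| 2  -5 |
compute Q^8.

[[1786, -5355], [510, -1529]]

tr Q = 3 and det Q = 2, so the characteristic polynomial is λ² − (3)λ + (2) with roots 2 and 1.
Eigenvectors give P = [[7, 3], [2, 1]] with P⁻¹ = [[1, -3], [-2, 7]], and Q = P·diag(2, 1)·P⁻¹.
Then Q^8 = P·diag(256, 1)·P⁻¹ = [[1792, 3], [512, 1]] · [[1, -3], [-2, 7]] = [[1786, -5355], [510, -1529]].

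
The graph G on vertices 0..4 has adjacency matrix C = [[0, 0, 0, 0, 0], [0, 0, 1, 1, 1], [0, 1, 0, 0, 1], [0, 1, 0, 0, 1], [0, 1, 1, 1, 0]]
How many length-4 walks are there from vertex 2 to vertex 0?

The number of length-4 walks from vertex 2 to vertex 0 is entry (2,0) of C^4, where C is the adjacency matrix.
C^2 = [[0, 0, 0, 0, 0], [0, 3, 1, 1, 2], [0, 1, 2, 2, 1], [0, 1, 2, 2, 1], [0, 2, 1, 1, 3]]
C^3 = [[0, 0, 0, 0, 0], [0, 4, 5, 5, 5], [0, 5, 2, 2, 5], [0, 5, 2, 2, 5], [0, 5, 5, 5, 4]]
C^4 = [[0, 0, 0, 0, 0], [0, 15, 9, 9, 14], [0, 9, 10, 10, 9], [0, 9, 10, 10, 9], [0, 14, 9, 9, 15]]

0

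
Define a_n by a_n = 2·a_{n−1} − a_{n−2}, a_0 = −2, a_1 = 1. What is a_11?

31

With companion matrix B = [[2, −1], [1, 0]], [a_n, a_{n−1}]ᵀ = B·[a_{n−1}, a_{n−2}]ᵀ, so [a_11, a_10]ᵀ = B^10·[a_1, a_0]ᵀ.
B^10 = [[11, −10], [10, −9]], giving [a_11, a_10]ᵀ = [[31], [28]].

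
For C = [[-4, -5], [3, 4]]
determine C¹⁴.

C² = I (check: tr C = 0 and det C = -1), so C¹⁴ = I since 14 is even.

[[1, 0], [0, 1]]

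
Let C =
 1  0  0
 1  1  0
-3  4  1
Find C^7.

C = I + N where N = [[0, 0, 0], [1, 0, 0], [-3, 4, 0]] is strictly lower-triangular, so N^3 = 0.
(I + N)^7 = I + 7·N + 21·N^2 = [[1, 0, 0], [7, 1, 0], [63, 28, 1]].

[[1, 0, 0], [7, 1, 0], [63, 28, 1]]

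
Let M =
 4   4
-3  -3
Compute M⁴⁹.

M² = M (a projection; rank 1, trace 1), so M⁴⁹ = M.

[[4, 4], [-3, -3]]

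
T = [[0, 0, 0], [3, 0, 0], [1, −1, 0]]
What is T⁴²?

T is strictly triangular, hence nilpotent: T³ = 0, so T⁴² = 0.

[[0, 0, 0], [0, 0, 0], [0, 0, 0]]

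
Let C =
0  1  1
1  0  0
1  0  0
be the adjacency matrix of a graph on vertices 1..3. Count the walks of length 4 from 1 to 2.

0

The number of length-4 walks from vertex 1 to vertex 2 is entry (1,2) of C⁴, where C is the adjacency matrix.
C² = [[2, 0, 0], [0, 1, 1], [0, 1, 1]]
C³ = [[0, 2, 2], [2, 0, 0], [2, 0, 0]]
C⁴ = [[4, 0, 0], [0, 2, 2], [0, 2, 2]]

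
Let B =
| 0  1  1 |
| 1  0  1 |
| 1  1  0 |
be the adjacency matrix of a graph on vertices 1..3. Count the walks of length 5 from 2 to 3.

The number of length-5 walks from vertex 2 to vertex 3 is entry (2,3) of B^5, where B is the adjacency matrix.
B^2 = [[2, 1, 1], [1, 2, 1], [1, 1, 2]]
B^3 = [[2, 3, 3], [3, 2, 3], [3, 3, 2]]
B^4 = [[6, 5, 5], [5, 6, 5], [5, 5, 6]]
B^5 = [[10, 11, 11], [11, 10, 11], [11, 11, 10]]

11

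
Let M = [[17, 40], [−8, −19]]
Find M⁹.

[[78737, 196840], [−39368, −98419]]

tr M = −2 and det M = −3, so the characteristic polynomial is λ² − (−2)λ + (−3) with roots 1 and −3.
Eigenvectors give P = [[5, −2], [−2, 1]] with P⁻¹ = [[1, 2], [2, 5]], and M = P·diag(1, −3)·P⁻¹.
Then M⁹ = P·diag(1, −19683)·P⁻¹ = [[5, 39366], [−2, −19683]] · [[1, 2], [2, 5]] = [[78737, 196840], [−39368, −98419]].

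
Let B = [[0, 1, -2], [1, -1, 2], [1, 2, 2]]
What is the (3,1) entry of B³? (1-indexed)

B² = [[-1, -5, -2], [1, 6, 0], [4, 3, 6]]
B³ = [[-7, 0, -12], [6, -5, 10], [9, 13, 10]]

9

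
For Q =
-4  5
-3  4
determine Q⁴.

[[1, 0], [0, 1]]

Q² = I (check: tr Q = 0 and det Q = -1), so Q⁴ = I since 4 is even.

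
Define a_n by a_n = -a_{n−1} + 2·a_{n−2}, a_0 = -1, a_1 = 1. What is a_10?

-683

With companion matrix A = [[-1, 2], [1, 0]], [a_n, a_{n−1}]ᵀ = A·[a_{n−1}, a_{n−2}]ᵀ, so [a_10, a_9]ᵀ = A^9·[a_1, a_0]ᵀ.
A^9 = [[-341, 342], [171, -170]], giving [a_10, a_9]ᵀ = [[-683], [341]].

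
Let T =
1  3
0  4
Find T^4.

[[1, 255], [0, 256]]

T^2 = [[1, 15], [0, 16]]
T^3 = [[1, 63], [0, 64]]
T^4 = [[1, 255], [0, 256]]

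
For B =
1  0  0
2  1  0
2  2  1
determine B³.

B = I + N where N = [[0, 0, 0], [2, 0, 0], [2, 2, 0]] is strictly lower-triangular, so N³ = 0.
(I + N)³ = I + 3·N + 3·N² = [[1, 0, 0], [6, 1, 0], [18, 6, 1]].

[[1, 0, 0], [6, 1, 0], [18, 6, 1]]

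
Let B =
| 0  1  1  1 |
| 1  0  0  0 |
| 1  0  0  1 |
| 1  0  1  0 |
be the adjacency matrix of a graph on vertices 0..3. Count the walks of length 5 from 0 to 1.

The number of length-5 walks from vertex 0 to vertex 1 is entry (0,1) of B^5, where B is the adjacency matrix.
B^2 = [[3, 0, 1, 1], [0, 1, 1, 1], [1, 1, 2, 1], [1, 1, 1, 2]]
B^3 = [[2, 3, 4, 4], [3, 0, 1, 1], [4, 1, 2, 3], [4, 1, 3, 2]]
B^4 = [[11, 2, 6, 6], [2, 3, 4, 4], [6, 4, 7, 6], [6, 4, 6, 7]]
B^5 = [[14, 11, 17, 17], [11, 2, 6, 6], [17, 6, 12, 13], [17, 6, 13, 12]]

11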